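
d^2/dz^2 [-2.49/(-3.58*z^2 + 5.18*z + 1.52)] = (63.825672*z^2 - 92.351112*z - 2.49*(7.16*z - 5.18)*(14.32*z - 10.36) - 27.099168)/(-3.58*z^2 + 5.18*z + 1.52)^3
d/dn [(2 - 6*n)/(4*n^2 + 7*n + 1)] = 4*(6*n^2 - 4*n - 5)/(16*n^4 + 56*n^3 + 57*n^2 + 14*n + 1)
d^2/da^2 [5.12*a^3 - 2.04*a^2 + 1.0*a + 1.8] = 30.72*a - 4.08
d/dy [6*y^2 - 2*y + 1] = 12*y - 2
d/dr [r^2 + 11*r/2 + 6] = 2*r + 11/2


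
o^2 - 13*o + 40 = (o - 8)*(o - 5)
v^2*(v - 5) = v^3 - 5*v^2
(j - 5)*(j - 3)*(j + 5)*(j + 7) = j^4 + 4*j^3 - 46*j^2 - 100*j + 525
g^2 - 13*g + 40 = (g - 8)*(g - 5)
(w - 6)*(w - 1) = w^2 - 7*w + 6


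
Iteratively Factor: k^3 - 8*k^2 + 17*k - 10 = (k - 2)*(k^2 - 6*k + 5) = (k - 5)*(k - 2)*(k - 1)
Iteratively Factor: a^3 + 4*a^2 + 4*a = (a + 2)*(a^2 + 2*a) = a*(a + 2)*(a + 2)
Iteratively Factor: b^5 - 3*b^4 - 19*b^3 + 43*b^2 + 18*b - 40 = (b - 1)*(b^4 - 2*b^3 - 21*b^2 + 22*b + 40) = (b - 5)*(b - 1)*(b^3 + 3*b^2 - 6*b - 8) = (b - 5)*(b - 1)*(b + 4)*(b^2 - b - 2) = (b - 5)*(b - 2)*(b - 1)*(b + 4)*(b + 1)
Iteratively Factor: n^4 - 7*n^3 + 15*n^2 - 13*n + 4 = (n - 1)*(n^3 - 6*n^2 + 9*n - 4) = (n - 1)^2*(n^2 - 5*n + 4) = (n - 4)*(n - 1)^2*(n - 1)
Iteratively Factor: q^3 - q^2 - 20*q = (q + 4)*(q^2 - 5*q) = q*(q + 4)*(q - 5)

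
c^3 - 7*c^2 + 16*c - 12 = (c - 3)*(c - 2)^2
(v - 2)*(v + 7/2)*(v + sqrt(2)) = v^3 + sqrt(2)*v^2 + 3*v^2/2 - 7*v + 3*sqrt(2)*v/2 - 7*sqrt(2)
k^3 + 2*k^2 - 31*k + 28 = (k - 4)*(k - 1)*(k + 7)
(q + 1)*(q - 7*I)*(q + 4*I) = q^3 + q^2 - 3*I*q^2 + 28*q - 3*I*q + 28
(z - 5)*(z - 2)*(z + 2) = z^3 - 5*z^2 - 4*z + 20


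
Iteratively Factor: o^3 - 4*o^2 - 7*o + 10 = (o - 5)*(o^2 + o - 2) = (o - 5)*(o + 2)*(o - 1)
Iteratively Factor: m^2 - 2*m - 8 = (m + 2)*(m - 4)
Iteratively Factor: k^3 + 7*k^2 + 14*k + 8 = (k + 4)*(k^2 + 3*k + 2) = (k + 2)*(k + 4)*(k + 1)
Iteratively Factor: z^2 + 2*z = (z + 2)*(z)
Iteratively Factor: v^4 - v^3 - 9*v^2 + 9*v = (v)*(v^3 - v^2 - 9*v + 9) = v*(v - 1)*(v^2 - 9) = v*(v - 3)*(v - 1)*(v + 3)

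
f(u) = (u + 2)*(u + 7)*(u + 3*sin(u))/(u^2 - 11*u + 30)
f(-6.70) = 0.08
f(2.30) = 18.16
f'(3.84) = 43.91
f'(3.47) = 21.92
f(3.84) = 48.28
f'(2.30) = 13.81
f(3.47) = 37.02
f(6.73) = 761.78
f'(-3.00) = 0.01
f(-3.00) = 0.19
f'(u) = (11 - 2*u)*(u + 2)*(u + 7)*(u + 3*sin(u))/(u^2 - 11*u + 30)^2 + (u + 2)*(u + 7)*(3*cos(u) + 1)/(u^2 - 11*u + 30) + (u + 2)*(u + 3*sin(u))/(u^2 - 11*u + 30) + (u + 7)*(u + 3*sin(u))/(u^2 - 11*u + 30)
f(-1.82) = -0.08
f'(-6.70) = 0.21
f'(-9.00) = 0.23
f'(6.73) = -989.44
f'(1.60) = 10.60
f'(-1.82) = -0.49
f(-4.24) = 0.10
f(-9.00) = -0.68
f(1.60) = 9.52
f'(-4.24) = 0.04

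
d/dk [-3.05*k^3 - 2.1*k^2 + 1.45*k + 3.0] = -9.15*k^2 - 4.2*k + 1.45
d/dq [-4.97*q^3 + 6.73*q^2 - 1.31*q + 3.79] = -14.91*q^2 + 13.46*q - 1.31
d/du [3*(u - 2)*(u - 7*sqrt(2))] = 6*u - 21*sqrt(2) - 6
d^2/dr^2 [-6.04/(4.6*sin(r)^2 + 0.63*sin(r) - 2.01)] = (511.2256*sin(r)^4 + 52.51176*sin(r)^3 - 541.057764*sin(r)^2 - 97.375068*sin(r) - 116.486232)/(4.6*sin(r)^2 + 0.63*sin(r) - 2.01)^3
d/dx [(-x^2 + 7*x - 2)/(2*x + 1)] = (-2*x^2 - 2*x + 11)/(4*x^2 + 4*x + 1)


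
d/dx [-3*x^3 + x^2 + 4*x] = -9*x^2 + 2*x + 4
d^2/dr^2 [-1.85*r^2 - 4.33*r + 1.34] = -3.70000000000000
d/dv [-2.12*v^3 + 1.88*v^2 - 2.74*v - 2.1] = -6.36*v^2 + 3.76*v - 2.74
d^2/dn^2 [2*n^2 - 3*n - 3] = 4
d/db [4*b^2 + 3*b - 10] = 8*b + 3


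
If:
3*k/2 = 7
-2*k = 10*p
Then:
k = 14/3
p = -14/15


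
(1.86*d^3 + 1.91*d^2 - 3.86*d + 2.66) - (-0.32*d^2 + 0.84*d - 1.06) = 1.86*d^3 + 2.23*d^2 - 4.7*d + 3.72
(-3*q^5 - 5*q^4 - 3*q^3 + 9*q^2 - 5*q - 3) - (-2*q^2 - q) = -3*q^5 - 5*q^4 - 3*q^3 + 11*q^2 - 4*q - 3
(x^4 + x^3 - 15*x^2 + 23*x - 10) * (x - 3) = x^5 - 2*x^4 - 18*x^3 + 68*x^2 - 79*x + 30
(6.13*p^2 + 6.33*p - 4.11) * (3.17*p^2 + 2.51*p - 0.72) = 19.4321*p^4 + 35.4524*p^3 - 1.554*p^2 - 14.8737*p + 2.9592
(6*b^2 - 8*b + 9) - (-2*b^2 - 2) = 8*b^2 - 8*b + 11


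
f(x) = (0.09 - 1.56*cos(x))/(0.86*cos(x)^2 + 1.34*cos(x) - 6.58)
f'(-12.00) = -0.25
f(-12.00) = 0.25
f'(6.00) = 0.15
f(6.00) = 0.31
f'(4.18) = 0.18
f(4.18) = -0.13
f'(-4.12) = -0.18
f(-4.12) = -0.14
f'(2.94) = -0.05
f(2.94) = -0.23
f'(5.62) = 0.27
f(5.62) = 0.23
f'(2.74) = -0.09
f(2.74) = -0.22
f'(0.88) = -0.28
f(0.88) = 0.17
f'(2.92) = -0.05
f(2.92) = -0.23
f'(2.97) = -0.04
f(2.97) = -0.23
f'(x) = (0.09 - 1.56*cos(x))*(1.72*sin(x)*cos(x) + 1.34*sin(x))/(0.86*cos(x)^2 + 1.34*cos(x) - 6.58)^2 + 1.56*sin(x)/(0.86*cos(x)^2 + 1.34*cos(x) - 6.58)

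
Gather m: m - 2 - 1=m - 3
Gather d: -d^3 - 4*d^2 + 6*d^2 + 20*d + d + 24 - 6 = -d^3 + 2*d^2 + 21*d + 18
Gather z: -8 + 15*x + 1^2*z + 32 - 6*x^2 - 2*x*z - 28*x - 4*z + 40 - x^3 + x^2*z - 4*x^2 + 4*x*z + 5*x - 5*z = -x^3 - 10*x^2 - 8*x + z*(x^2 + 2*x - 8) + 64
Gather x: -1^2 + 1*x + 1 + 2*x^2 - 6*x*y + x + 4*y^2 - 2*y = 2*x^2 + x*(2 - 6*y) + 4*y^2 - 2*y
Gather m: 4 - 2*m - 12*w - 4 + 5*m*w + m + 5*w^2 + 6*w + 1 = m*(5*w - 1) + 5*w^2 - 6*w + 1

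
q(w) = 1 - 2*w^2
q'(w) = -4*w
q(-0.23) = 0.89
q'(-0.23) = 0.92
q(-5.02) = -49.40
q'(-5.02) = 20.08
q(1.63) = -4.31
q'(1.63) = -6.52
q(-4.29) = -35.81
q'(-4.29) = 17.16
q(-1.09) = -1.38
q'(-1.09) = 4.36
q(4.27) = -35.47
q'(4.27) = -17.08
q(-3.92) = -29.73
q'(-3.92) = 15.68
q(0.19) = 0.93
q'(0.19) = -0.76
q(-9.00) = -161.00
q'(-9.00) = 36.00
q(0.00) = 1.00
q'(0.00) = 0.00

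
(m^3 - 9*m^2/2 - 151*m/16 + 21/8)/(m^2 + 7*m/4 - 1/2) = (4*m^2 - 17*m - 42)/(4*(m + 2))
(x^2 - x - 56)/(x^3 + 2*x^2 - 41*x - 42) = (x - 8)/(x^2 - 5*x - 6)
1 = 1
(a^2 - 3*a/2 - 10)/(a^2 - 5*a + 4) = (a + 5/2)/(a - 1)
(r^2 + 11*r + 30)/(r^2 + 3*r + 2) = (r^2 + 11*r + 30)/(r^2 + 3*r + 2)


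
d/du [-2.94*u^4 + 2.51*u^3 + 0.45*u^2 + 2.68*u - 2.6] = -11.76*u^3 + 7.53*u^2 + 0.9*u + 2.68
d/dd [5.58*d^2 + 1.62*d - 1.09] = 11.16*d + 1.62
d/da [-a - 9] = -1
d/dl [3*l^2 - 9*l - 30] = 6*l - 9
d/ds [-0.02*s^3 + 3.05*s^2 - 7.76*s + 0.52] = -0.06*s^2 + 6.1*s - 7.76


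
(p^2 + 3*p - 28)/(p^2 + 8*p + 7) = (p - 4)/(p + 1)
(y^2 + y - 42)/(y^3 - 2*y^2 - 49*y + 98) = (y - 6)/(y^2 - 9*y + 14)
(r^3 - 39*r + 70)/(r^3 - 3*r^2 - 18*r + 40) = (r + 7)/(r + 4)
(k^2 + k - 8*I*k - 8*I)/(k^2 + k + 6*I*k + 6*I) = (k - 8*I)/(k + 6*I)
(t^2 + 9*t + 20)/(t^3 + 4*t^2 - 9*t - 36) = (t + 5)/(t^2 - 9)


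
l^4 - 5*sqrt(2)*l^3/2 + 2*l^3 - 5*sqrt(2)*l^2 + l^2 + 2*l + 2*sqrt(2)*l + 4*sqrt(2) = (l + 2)*(l - 2*sqrt(2))*(l - sqrt(2))*(l + sqrt(2)/2)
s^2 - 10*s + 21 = (s - 7)*(s - 3)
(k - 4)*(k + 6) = k^2 + 2*k - 24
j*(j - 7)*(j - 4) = j^3 - 11*j^2 + 28*j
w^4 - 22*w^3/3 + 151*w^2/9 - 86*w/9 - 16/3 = (w - 3)*(w - 8/3)*(w - 2)*(w + 1/3)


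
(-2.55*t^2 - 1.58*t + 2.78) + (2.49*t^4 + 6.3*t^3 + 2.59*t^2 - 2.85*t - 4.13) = 2.49*t^4 + 6.3*t^3 + 0.04*t^2 - 4.43*t - 1.35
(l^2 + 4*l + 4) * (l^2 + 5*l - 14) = l^4 + 9*l^3 + 10*l^2 - 36*l - 56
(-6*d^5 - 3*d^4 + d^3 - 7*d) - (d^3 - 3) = -6*d^5 - 3*d^4 - 7*d + 3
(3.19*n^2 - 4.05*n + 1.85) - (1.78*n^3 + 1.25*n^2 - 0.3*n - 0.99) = -1.78*n^3 + 1.94*n^2 - 3.75*n + 2.84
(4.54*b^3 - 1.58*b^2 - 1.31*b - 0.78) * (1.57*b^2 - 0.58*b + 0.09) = 7.1278*b^5 - 5.1138*b^4 - 0.7317*b^3 - 0.607*b^2 + 0.3345*b - 0.0702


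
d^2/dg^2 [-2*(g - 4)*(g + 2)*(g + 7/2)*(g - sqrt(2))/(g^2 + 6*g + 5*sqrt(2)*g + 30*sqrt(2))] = 4*(-g^6 - 15*sqrt(2)*g^5 - 18*g^5 - 270*sqrt(2)*g^4 - 258*g^4 - 2546*g^3 - 1498*sqrt(2)*g^3 - 11340*g^2 - 1344*sqrt(2)*g^2 - 6240*g + 2376*sqrt(2)*g - 248*sqrt(2) + 22320)/(g^6 + 18*g^5 + 15*sqrt(2)*g^5 + 258*g^4 + 270*sqrt(2)*g^4 + 1870*sqrt(2)*g^3 + 2916*g^3 + 7740*sqrt(2)*g^2 + 16200*g^2 + 32400*g + 27000*sqrt(2)*g + 54000*sqrt(2))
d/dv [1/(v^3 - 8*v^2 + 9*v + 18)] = (-3*v^2 + 16*v - 9)/(v^3 - 8*v^2 + 9*v + 18)^2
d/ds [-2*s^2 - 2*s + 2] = -4*s - 2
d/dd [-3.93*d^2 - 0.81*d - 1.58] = -7.86*d - 0.81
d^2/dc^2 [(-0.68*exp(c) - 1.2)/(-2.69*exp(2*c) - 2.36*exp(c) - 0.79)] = (4.920548*exp(4*c) + 30.416368*exp(3*c) + 14.183832*exp(2*c) - 4.784752*exp(c) - 1.812892)*exp(c)/(19.465109*exp(6*c) + 51.231588*exp(5*c) + 62.096229*exp(4*c) + 43.235672*exp(3*c) + 18.236439*exp(2*c) + 4.418628*exp(c) + 0.493039)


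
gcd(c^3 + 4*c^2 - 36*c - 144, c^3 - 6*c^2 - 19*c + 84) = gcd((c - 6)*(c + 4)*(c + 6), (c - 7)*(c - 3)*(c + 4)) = c + 4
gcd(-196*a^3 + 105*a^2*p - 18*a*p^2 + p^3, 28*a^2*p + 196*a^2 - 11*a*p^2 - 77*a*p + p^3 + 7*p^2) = 28*a^2 - 11*a*p + p^2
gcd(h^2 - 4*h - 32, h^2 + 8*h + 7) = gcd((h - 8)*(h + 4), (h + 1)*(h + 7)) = 1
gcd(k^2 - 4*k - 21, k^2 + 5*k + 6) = k + 3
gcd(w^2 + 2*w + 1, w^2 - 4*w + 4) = 1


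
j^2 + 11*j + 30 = (j + 5)*(j + 6)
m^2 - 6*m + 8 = (m - 4)*(m - 2)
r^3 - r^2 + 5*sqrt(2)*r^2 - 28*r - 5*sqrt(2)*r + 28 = (r - 1)*(r - 2*sqrt(2))*(r + 7*sqrt(2))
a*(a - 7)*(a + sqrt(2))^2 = a^4 - 7*a^3 + 2*sqrt(2)*a^3 - 14*sqrt(2)*a^2 + 2*a^2 - 14*a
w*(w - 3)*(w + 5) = w^3 + 2*w^2 - 15*w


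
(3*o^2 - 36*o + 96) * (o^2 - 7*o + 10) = 3*o^4 - 57*o^3 + 378*o^2 - 1032*o + 960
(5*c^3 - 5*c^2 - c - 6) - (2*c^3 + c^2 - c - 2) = 3*c^3 - 6*c^2 - 4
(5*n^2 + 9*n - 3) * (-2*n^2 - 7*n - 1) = -10*n^4 - 53*n^3 - 62*n^2 + 12*n + 3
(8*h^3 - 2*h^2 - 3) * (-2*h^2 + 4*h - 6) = -16*h^5 + 36*h^4 - 56*h^3 + 18*h^2 - 12*h + 18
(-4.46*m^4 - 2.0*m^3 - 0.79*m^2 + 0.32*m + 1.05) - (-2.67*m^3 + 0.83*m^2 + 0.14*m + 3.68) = -4.46*m^4 + 0.67*m^3 - 1.62*m^2 + 0.18*m - 2.63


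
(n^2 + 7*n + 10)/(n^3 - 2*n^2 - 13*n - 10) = (n + 5)/(n^2 - 4*n - 5)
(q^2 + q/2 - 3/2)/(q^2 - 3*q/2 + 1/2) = (2*q + 3)/(2*q - 1)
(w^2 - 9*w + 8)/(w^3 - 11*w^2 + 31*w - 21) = (w - 8)/(w^2 - 10*w + 21)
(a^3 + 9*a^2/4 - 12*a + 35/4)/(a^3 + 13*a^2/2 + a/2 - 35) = (4*a^2 - 11*a + 7)/(2*(2*a^2 + 3*a - 14))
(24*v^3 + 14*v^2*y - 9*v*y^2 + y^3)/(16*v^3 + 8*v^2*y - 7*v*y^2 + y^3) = (-6*v + y)/(-4*v + y)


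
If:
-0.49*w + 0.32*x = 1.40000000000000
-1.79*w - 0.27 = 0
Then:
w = -0.15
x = 4.14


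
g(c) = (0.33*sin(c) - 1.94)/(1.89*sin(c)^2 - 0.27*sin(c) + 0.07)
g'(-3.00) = 72.15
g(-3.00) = -13.63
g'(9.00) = -28.13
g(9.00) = -6.45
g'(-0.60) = -5.87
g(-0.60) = -2.58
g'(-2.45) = 4.09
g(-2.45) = -2.13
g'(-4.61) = -0.23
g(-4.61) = -0.96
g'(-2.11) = 1.30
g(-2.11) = -1.31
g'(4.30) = 0.86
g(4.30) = -1.18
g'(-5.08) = 0.97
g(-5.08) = -1.11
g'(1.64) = -0.15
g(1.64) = -0.96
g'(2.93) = -105.89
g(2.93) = -19.35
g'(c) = (-3.78*sin(c)*cos(c) + 0.27*cos(c))*(0.33*sin(c) - 1.94)/(1.89*sin(c)^2 - 0.27*sin(c) + 0.07)^2 + 0.33*cos(c)/(1.89*sin(c)^2 - 0.27*sin(c) + 0.07)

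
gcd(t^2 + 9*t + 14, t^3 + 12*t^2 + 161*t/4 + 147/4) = t + 7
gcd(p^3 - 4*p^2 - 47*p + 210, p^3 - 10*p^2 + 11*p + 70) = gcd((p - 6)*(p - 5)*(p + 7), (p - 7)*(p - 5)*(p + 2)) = p - 5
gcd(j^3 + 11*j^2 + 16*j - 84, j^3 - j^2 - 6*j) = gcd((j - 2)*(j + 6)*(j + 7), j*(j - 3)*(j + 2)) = 1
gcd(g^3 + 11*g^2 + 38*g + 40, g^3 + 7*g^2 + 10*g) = g^2 + 7*g + 10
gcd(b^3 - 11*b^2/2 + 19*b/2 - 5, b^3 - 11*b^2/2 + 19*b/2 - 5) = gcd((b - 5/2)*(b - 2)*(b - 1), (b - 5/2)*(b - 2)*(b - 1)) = b^3 - 11*b^2/2 + 19*b/2 - 5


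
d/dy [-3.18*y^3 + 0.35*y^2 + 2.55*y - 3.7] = -9.54*y^2 + 0.7*y + 2.55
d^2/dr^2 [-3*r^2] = -6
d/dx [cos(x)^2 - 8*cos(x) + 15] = 2*(4 - cos(x))*sin(x)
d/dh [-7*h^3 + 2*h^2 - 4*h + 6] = -21*h^2 + 4*h - 4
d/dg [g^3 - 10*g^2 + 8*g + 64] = 3*g^2 - 20*g + 8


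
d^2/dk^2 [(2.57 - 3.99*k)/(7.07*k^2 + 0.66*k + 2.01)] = (-(3.99*k - 2.57)*(14.14*k + 0.66)*(28.28*k + 1.32) + (169.2558*k - 31.073)*(7.07*k^2 + 0.66*k + 2.01))/(7.07*k^2 + 0.66*k + 2.01)^3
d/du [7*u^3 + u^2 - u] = 21*u^2 + 2*u - 1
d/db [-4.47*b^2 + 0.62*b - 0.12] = 0.62 - 8.94*b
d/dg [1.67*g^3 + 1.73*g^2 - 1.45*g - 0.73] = 5.01*g^2 + 3.46*g - 1.45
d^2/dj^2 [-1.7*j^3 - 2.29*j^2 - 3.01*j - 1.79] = -10.2*j - 4.58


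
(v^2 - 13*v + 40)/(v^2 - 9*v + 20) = (v - 8)/(v - 4)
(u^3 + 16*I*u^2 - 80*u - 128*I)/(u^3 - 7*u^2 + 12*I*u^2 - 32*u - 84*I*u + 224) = (u + 4*I)/(u - 7)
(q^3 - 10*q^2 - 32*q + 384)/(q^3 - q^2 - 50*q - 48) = (q - 8)/(q + 1)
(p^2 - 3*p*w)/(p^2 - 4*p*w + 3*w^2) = p/(p - w)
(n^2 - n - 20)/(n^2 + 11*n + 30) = (n^2 - n - 20)/(n^2 + 11*n + 30)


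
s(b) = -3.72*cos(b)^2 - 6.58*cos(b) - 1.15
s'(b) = 7.44*sin(b)*cos(b) + 6.58*sin(b)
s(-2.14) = 1.32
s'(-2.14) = -2.16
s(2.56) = 1.75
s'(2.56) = 0.20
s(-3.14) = 1.71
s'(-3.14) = 0.00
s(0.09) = -11.39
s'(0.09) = 1.26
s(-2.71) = 1.76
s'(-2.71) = 0.07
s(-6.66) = -10.48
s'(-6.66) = -4.97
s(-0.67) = -8.59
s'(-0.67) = -7.71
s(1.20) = -4.02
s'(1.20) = 8.65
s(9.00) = 1.76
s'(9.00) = -0.08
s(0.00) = -11.45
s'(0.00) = 0.00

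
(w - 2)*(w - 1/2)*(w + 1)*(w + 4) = w^4 + 5*w^3/2 - 15*w^2/2 - 5*w + 4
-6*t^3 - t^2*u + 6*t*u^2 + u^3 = (-t + u)*(t + u)*(6*t + u)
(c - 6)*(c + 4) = c^2 - 2*c - 24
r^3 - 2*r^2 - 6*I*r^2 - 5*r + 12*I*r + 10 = (r - 2)*(r - 5*I)*(r - I)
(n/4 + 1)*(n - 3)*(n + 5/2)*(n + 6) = n^4/4 + 19*n^3/8 + 23*n^2/8 - 87*n/4 - 45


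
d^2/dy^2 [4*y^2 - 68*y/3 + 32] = 8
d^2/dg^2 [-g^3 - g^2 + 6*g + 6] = -6*g - 2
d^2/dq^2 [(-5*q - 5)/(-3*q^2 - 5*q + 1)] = 10*((q + 1)*(6*q + 5)^2 - (9*q + 8)*(3*q^2 + 5*q - 1))/(3*q^2 + 5*q - 1)^3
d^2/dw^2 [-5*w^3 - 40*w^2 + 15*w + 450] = -30*w - 80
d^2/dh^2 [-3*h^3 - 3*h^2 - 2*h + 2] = -18*h - 6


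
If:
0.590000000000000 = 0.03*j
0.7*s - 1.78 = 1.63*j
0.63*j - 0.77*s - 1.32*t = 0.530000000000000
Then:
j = 19.67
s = 48.34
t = -19.21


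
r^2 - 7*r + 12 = (r - 4)*(r - 3)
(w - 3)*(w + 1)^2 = w^3 - w^2 - 5*w - 3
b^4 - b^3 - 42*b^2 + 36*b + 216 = (b - 6)*(b - 3)*(b + 2)*(b + 6)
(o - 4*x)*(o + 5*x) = o^2 + o*x - 20*x^2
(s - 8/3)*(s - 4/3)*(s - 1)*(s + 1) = s^4 - 4*s^3 + 23*s^2/9 + 4*s - 32/9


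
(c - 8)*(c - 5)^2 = c^3 - 18*c^2 + 105*c - 200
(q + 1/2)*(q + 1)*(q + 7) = q^3 + 17*q^2/2 + 11*q + 7/2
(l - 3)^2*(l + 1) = l^3 - 5*l^2 + 3*l + 9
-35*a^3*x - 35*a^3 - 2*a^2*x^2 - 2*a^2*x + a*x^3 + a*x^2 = (-7*a + x)*(5*a + x)*(a*x + a)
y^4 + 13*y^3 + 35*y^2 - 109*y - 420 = (y - 3)*(y + 4)*(y + 5)*(y + 7)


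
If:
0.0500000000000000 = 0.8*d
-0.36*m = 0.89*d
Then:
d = 0.06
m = -0.15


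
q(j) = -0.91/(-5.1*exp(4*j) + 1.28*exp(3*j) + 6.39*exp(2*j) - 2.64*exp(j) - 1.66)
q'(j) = -0.91*(20.4*exp(4*j) - 3.84*exp(3*j) - 12.78*exp(2*j) + 2.64*exp(j))/(-5.1*exp(4*j) + 1.28*exp(3*j) + 6.39*exp(2*j) - 2.64*exp(j) - 1.66)^2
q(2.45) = 0.00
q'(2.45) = -0.00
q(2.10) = 0.00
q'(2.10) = -0.00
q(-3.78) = 0.53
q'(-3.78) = -0.02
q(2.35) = 0.00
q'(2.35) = -0.00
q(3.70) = 0.00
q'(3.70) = -0.00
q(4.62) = 0.00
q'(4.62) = -0.00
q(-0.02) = 0.56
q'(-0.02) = -1.94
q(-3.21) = 0.52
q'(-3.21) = -0.03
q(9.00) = 0.00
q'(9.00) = 0.00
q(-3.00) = 0.51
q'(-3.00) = -0.03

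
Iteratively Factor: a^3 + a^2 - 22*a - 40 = (a + 2)*(a^2 - a - 20) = (a + 2)*(a + 4)*(a - 5)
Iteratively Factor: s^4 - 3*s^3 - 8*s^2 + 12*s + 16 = (s + 1)*(s^3 - 4*s^2 - 4*s + 16) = (s - 4)*(s + 1)*(s^2 - 4) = (s - 4)*(s + 1)*(s + 2)*(s - 2)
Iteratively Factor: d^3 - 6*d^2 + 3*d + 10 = (d + 1)*(d^2 - 7*d + 10) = (d - 2)*(d + 1)*(d - 5)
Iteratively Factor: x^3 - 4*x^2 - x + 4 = (x - 1)*(x^2 - 3*x - 4) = (x - 1)*(x + 1)*(x - 4)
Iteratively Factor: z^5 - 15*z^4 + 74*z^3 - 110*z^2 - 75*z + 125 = (z - 5)*(z^4 - 10*z^3 + 24*z^2 + 10*z - 25) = (z - 5)*(z - 1)*(z^3 - 9*z^2 + 15*z + 25) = (z - 5)*(z - 1)*(z + 1)*(z^2 - 10*z + 25) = (z - 5)^2*(z - 1)*(z + 1)*(z - 5)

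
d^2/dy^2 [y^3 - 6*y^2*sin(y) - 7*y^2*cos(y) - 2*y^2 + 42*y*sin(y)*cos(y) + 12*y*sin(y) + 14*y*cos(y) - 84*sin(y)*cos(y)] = 6*y^2*sin(y) + 7*y^2*cos(y) + 16*y*sin(y) - 84*y*sin(2*y) - 38*y*cos(y) + 6*y - 40*sin(y) + 168*sin(2*y) + 10*cos(y) + 84*cos(2*y) - 4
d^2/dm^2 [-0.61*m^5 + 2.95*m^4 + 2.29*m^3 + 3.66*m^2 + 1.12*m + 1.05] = -12.2*m^3 + 35.4*m^2 + 13.74*m + 7.32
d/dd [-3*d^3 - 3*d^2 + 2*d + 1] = -9*d^2 - 6*d + 2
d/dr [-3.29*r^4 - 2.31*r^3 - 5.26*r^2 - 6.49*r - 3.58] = -13.16*r^3 - 6.93*r^2 - 10.52*r - 6.49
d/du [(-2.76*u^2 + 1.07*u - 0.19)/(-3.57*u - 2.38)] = (9.8532*u^2 + 13.1376*u - 3.2249)/(12.7449*u^2 + 16.9932*u + 5.6644)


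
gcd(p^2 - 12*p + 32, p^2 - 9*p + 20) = p - 4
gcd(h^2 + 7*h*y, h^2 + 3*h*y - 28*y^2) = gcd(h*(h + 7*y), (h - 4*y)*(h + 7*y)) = h + 7*y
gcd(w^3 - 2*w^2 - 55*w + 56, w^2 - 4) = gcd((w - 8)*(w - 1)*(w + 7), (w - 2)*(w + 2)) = 1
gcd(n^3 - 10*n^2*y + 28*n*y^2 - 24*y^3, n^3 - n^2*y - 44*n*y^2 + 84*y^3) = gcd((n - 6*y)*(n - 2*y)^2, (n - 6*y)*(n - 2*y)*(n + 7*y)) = n^2 - 8*n*y + 12*y^2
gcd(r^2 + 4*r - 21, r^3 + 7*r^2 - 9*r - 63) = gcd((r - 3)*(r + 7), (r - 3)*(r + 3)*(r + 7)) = r^2 + 4*r - 21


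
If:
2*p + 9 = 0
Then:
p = -9/2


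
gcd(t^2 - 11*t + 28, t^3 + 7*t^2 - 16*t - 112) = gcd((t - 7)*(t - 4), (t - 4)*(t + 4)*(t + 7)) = t - 4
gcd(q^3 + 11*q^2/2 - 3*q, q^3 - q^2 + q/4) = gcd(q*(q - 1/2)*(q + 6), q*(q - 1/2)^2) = q^2 - q/2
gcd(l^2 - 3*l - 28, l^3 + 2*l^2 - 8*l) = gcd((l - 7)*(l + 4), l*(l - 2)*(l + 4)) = l + 4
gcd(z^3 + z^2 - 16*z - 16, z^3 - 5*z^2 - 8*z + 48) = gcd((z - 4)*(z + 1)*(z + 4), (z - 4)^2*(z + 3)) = z - 4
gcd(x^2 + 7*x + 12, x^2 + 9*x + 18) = x + 3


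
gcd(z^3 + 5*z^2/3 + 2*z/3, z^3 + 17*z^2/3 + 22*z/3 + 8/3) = z^2 + 5*z/3 + 2/3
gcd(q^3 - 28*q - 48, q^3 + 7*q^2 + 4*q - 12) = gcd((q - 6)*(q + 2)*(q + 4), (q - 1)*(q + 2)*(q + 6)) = q + 2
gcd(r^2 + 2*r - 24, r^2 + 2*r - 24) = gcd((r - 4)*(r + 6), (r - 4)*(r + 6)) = r^2 + 2*r - 24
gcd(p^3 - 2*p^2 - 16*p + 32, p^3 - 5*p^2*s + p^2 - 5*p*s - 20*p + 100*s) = p - 4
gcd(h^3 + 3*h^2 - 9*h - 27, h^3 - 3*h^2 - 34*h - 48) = h + 3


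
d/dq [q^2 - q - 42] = 2*q - 1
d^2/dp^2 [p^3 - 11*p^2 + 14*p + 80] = 6*p - 22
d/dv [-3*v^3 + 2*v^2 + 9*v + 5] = -9*v^2 + 4*v + 9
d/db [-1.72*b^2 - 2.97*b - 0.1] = -3.44*b - 2.97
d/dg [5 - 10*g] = -10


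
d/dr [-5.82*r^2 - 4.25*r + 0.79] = -11.64*r - 4.25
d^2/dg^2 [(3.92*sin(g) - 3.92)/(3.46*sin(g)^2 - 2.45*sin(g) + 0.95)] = (-46.928672*sin(g)^5 + 154.484848*sin(g)^4 + 71.478064*sin(g)^3 - 318.706192*sin(g)^2 + 127.6548*sin(g) - 3.04192000000002)/(41.421736*sin(g)^6 - 87.99126*sin(g)^5 + 96.42501*sin(g)^4 - 63.025025*sin(g)^3 + 26.475075*sin(g)^2 - 6.633375*sin(g) + 0.857375)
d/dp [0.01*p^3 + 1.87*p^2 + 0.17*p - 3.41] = 0.03*p^2 + 3.74*p + 0.17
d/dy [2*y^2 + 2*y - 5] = 4*y + 2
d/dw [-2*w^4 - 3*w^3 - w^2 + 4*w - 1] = -8*w^3 - 9*w^2 - 2*w + 4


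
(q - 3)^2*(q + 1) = q^3 - 5*q^2 + 3*q + 9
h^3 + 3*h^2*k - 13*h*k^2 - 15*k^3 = (h - 3*k)*(h + k)*(h + 5*k)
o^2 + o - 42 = (o - 6)*(o + 7)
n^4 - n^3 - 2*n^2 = n^2*(n - 2)*(n + 1)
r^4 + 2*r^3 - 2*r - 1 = (r - 1)*(r + 1)^3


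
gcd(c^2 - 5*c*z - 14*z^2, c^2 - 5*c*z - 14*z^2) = -c^2 + 5*c*z + 14*z^2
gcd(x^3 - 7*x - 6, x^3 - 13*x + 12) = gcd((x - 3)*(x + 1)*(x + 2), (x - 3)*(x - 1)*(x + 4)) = x - 3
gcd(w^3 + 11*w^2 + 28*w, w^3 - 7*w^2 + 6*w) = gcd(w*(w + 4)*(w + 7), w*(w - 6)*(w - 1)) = w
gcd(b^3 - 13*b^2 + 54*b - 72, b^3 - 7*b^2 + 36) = b^2 - 9*b + 18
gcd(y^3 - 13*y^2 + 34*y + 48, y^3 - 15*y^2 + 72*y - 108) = y - 6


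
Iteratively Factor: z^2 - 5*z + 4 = (z - 4)*(z - 1)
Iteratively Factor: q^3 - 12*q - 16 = (q - 4)*(q^2 + 4*q + 4) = (q - 4)*(q + 2)*(q + 2)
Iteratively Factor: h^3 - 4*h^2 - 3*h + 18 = (h + 2)*(h^2 - 6*h + 9) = (h - 3)*(h + 2)*(h - 3)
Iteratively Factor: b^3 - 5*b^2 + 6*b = (b - 3)*(b^2 - 2*b) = b*(b - 3)*(b - 2)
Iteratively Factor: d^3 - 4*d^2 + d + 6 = (d - 3)*(d^2 - d - 2) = (d - 3)*(d + 1)*(d - 2)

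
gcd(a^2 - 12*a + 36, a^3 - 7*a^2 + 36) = a - 6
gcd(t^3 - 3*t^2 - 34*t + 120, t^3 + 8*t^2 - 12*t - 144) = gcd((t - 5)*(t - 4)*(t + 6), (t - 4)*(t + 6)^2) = t^2 + 2*t - 24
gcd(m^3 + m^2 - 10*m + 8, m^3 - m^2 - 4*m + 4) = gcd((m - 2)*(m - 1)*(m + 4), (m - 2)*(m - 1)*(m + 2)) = m^2 - 3*m + 2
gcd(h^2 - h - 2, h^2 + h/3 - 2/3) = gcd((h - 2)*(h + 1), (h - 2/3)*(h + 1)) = h + 1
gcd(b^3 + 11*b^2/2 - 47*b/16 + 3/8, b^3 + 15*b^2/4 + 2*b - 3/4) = b - 1/4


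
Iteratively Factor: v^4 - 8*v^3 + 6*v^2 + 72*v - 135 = (v - 3)*(v^3 - 5*v^2 - 9*v + 45) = (v - 5)*(v - 3)*(v^2 - 9) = (v - 5)*(v - 3)*(v + 3)*(v - 3)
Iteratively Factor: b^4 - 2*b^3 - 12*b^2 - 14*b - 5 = (b + 1)*(b^3 - 3*b^2 - 9*b - 5) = (b + 1)^2*(b^2 - 4*b - 5) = (b + 1)^3*(b - 5)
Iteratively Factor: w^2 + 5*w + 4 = (w + 1)*(w + 4)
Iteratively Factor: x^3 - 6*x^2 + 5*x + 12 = (x - 4)*(x^2 - 2*x - 3) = (x - 4)*(x + 1)*(x - 3)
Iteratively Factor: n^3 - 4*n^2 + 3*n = (n - 1)*(n^2 - 3*n) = (n - 3)*(n - 1)*(n)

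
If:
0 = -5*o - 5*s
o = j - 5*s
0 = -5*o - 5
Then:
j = 4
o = -1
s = 1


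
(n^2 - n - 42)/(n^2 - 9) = (n^2 - n - 42)/(n^2 - 9)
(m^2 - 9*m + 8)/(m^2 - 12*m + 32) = (m - 1)/(m - 4)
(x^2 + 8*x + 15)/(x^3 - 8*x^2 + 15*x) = (x^2 + 8*x + 15)/(x*(x^2 - 8*x + 15))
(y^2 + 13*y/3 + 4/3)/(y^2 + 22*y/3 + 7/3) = (y + 4)/(y + 7)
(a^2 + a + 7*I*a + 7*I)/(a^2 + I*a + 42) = (a + 1)/(a - 6*I)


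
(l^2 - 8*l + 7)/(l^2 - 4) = (l^2 - 8*l + 7)/(l^2 - 4)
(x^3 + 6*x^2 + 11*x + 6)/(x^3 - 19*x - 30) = (x + 1)/(x - 5)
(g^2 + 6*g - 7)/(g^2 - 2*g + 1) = (g + 7)/(g - 1)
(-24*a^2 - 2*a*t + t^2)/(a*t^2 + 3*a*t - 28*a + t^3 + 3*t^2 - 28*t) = (-24*a^2 - 2*a*t + t^2)/(a*t^2 + 3*a*t - 28*a + t^3 + 3*t^2 - 28*t)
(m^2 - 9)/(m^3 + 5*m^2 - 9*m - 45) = 1/(m + 5)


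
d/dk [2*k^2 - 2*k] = 4*k - 2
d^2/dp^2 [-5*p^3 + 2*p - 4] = -30*p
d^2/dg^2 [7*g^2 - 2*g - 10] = 14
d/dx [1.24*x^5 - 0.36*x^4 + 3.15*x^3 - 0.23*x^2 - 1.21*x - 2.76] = 6.2*x^4 - 1.44*x^3 + 9.45*x^2 - 0.46*x - 1.21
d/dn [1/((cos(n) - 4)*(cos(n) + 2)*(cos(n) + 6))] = (-3*sin(n)^2 + 8*cos(n) - 17)*sin(n)/((cos(n) - 4)^2*(cos(n) + 2)^2*(cos(n) + 6)^2)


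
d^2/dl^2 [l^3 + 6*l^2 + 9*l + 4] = 6*l + 12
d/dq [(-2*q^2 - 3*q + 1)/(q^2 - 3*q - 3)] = (9*q^2 + 10*q + 12)/(q^4 - 6*q^3 + 3*q^2 + 18*q + 9)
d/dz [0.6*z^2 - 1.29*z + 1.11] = 1.2*z - 1.29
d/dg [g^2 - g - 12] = 2*g - 1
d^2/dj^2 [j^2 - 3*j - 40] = 2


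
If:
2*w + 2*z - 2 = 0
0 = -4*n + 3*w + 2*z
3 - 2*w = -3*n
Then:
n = 7/5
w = 18/5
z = -13/5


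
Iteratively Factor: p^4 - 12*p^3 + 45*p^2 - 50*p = (p - 5)*(p^3 - 7*p^2 + 10*p) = (p - 5)^2*(p^2 - 2*p) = p*(p - 5)^2*(p - 2)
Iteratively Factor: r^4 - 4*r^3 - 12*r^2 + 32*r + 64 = (r - 4)*(r^3 - 12*r - 16) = (r - 4)*(r + 2)*(r^2 - 2*r - 8) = (r - 4)^2*(r + 2)*(r + 2)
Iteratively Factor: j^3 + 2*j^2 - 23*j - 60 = (j - 5)*(j^2 + 7*j + 12) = (j - 5)*(j + 4)*(j + 3)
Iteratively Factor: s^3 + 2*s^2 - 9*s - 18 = (s - 3)*(s^2 + 5*s + 6) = (s - 3)*(s + 3)*(s + 2)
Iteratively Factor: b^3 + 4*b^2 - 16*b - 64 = (b - 4)*(b^2 + 8*b + 16) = (b - 4)*(b + 4)*(b + 4)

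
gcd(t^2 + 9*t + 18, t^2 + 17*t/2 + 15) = t + 6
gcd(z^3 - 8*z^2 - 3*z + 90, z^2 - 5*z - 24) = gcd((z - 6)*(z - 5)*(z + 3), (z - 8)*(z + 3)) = z + 3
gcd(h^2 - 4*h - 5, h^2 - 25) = h - 5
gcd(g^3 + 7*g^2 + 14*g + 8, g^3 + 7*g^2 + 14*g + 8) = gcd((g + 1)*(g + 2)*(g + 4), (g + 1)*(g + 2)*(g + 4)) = g^3 + 7*g^2 + 14*g + 8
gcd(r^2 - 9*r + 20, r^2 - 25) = r - 5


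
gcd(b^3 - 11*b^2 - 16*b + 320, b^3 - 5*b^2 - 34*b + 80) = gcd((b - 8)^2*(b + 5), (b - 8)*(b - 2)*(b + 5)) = b^2 - 3*b - 40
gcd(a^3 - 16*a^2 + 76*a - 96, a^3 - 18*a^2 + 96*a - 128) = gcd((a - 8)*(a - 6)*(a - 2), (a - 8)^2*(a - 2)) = a^2 - 10*a + 16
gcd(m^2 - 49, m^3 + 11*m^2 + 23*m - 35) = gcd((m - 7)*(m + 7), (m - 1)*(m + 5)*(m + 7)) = m + 7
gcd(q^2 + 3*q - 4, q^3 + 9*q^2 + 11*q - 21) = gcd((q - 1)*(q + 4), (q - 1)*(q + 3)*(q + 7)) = q - 1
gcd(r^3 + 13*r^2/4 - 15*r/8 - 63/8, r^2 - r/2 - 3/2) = r - 3/2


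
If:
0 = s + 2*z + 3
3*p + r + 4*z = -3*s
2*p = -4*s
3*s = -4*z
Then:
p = -12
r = 36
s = 6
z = -9/2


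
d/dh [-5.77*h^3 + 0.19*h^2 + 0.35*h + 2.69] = -17.31*h^2 + 0.38*h + 0.35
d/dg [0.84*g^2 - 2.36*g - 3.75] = 1.68*g - 2.36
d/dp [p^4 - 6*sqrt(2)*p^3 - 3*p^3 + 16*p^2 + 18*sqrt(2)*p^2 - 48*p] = 4*p^3 - 18*sqrt(2)*p^2 - 9*p^2 + 32*p + 36*sqrt(2)*p - 48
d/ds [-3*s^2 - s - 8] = -6*s - 1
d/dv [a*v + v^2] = a + 2*v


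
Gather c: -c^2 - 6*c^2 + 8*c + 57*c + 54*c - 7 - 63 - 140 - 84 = -7*c^2 + 119*c - 294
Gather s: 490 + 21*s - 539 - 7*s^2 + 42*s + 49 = -7*s^2 + 63*s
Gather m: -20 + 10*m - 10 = 10*m - 30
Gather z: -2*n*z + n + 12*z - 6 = n + z*(12 - 2*n) - 6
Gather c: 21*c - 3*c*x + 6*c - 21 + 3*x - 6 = c*(27 - 3*x) + 3*x - 27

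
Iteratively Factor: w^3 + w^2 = (w + 1)*(w^2) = w*(w + 1)*(w)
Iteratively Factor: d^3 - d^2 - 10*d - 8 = (d + 2)*(d^2 - 3*d - 4) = (d + 1)*(d + 2)*(d - 4)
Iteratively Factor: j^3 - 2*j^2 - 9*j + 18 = (j - 3)*(j^2 + j - 6) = (j - 3)*(j - 2)*(j + 3)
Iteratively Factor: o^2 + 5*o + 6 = (o + 3)*(o + 2)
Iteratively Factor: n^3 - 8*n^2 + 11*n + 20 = (n + 1)*(n^2 - 9*n + 20) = (n - 4)*(n + 1)*(n - 5)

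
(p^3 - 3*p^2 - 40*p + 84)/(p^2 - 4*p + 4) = (p^2 - p - 42)/(p - 2)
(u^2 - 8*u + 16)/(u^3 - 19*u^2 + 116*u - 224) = (u - 4)/(u^2 - 15*u + 56)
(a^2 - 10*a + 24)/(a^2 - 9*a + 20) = (a - 6)/(a - 5)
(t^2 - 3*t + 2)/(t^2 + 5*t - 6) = (t - 2)/(t + 6)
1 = 1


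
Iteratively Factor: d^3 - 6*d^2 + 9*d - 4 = (d - 4)*(d^2 - 2*d + 1) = (d - 4)*(d - 1)*(d - 1)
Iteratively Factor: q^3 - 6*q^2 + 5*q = (q)*(q^2 - 6*q + 5) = q*(q - 5)*(q - 1)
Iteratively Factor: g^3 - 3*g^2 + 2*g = (g - 2)*(g^2 - g) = (g - 2)*(g - 1)*(g)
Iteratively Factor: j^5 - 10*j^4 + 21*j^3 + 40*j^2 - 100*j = (j)*(j^4 - 10*j^3 + 21*j^2 + 40*j - 100) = j*(j - 5)*(j^3 - 5*j^2 - 4*j + 20) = j*(j - 5)*(j + 2)*(j^2 - 7*j + 10) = j*(j - 5)^2*(j + 2)*(j - 2)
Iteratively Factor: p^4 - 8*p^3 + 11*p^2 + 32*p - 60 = (p - 3)*(p^3 - 5*p^2 - 4*p + 20) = (p - 3)*(p + 2)*(p^2 - 7*p + 10) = (p - 3)*(p - 2)*(p + 2)*(p - 5)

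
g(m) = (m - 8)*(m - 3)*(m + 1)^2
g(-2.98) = 257.42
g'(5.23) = -97.93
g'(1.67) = -9.65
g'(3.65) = -106.30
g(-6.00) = 3150.00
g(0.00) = 24.00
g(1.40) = 60.83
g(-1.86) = 35.44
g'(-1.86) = -93.31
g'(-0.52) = 26.02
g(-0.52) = 6.91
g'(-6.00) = -1835.00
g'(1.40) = 3.46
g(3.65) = -61.14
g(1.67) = 60.02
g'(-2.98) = -326.51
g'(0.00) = 37.00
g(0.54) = 43.52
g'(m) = (m - 8)*(m - 3)*(2*m + 2) + (m - 8)*(m + 1)^2 + (m - 3)*(m + 1)^2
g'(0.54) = 33.00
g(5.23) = -239.75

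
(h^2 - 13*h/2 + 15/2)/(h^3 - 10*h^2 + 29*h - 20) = (h - 3/2)/(h^2 - 5*h + 4)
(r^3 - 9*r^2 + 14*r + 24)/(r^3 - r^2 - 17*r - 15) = (r^2 - 10*r + 24)/(r^2 - 2*r - 15)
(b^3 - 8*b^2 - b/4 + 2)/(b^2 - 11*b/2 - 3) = (b^2 - 17*b/2 + 4)/(b - 6)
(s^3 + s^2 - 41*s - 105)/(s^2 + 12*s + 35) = (s^2 - 4*s - 21)/(s + 7)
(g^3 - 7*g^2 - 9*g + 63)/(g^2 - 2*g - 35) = (g^2 - 9)/(g + 5)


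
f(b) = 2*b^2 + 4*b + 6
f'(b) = 4*b + 4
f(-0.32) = 4.92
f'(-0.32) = 2.72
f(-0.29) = 5.01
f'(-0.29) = 2.84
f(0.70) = 9.78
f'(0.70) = 6.80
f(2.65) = 30.64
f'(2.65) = 14.60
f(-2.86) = 10.92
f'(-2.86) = -7.44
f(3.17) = 38.78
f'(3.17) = 16.68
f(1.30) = 14.58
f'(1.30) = 9.20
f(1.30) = 14.58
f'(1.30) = 9.20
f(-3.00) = 12.00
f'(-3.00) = -8.00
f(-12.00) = 246.00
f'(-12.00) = -44.00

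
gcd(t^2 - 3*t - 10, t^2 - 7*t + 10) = t - 5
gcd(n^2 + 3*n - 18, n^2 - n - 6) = n - 3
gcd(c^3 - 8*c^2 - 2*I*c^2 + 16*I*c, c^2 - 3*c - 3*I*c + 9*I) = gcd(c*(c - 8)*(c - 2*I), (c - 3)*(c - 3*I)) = 1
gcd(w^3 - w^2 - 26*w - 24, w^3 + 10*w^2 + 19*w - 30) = 1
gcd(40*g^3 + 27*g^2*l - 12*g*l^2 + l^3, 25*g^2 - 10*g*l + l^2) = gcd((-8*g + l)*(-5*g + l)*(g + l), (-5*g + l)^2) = 5*g - l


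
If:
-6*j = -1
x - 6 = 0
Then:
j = 1/6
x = 6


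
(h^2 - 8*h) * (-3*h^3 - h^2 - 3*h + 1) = -3*h^5 + 23*h^4 + 5*h^3 + 25*h^2 - 8*h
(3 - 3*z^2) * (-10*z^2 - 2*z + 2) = 30*z^4 + 6*z^3 - 36*z^2 - 6*z + 6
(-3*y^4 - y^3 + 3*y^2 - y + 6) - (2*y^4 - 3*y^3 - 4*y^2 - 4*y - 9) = -5*y^4 + 2*y^3 + 7*y^2 + 3*y + 15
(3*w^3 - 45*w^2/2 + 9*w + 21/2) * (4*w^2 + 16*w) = 12*w^5 - 42*w^4 - 324*w^3 + 186*w^2 + 168*w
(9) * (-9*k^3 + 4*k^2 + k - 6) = -81*k^3 + 36*k^2 + 9*k - 54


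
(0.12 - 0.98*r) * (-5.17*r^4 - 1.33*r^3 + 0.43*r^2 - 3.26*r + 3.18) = 5.0666*r^5 + 0.683*r^4 - 0.581*r^3 + 3.2464*r^2 - 3.5076*r + 0.3816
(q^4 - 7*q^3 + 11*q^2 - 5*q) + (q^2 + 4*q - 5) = q^4 - 7*q^3 + 12*q^2 - q - 5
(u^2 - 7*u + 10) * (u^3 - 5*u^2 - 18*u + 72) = u^5 - 12*u^4 + 27*u^3 + 148*u^2 - 684*u + 720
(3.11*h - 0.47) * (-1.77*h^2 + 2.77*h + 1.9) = -5.5047*h^3 + 9.4466*h^2 + 4.6071*h - 0.893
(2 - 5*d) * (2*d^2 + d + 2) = -10*d^3 - d^2 - 8*d + 4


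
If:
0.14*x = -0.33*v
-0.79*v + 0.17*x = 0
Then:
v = 0.00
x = 0.00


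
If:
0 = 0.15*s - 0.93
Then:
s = 6.20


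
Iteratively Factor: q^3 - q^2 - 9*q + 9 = (q + 3)*(q^2 - 4*q + 3) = (q - 3)*(q + 3)*(q - 1)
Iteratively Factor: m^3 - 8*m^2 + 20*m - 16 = (m - 4)*(m^2 - 4*m + 4) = (m - 4)*(m - 2)*(m - 2)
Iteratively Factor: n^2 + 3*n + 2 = (n + 1)*(n + 2)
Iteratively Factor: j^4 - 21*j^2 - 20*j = (j - 5)*(j^3 + 5*j^2 + 4*j) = (j - 5)*(j + 1)*(j^2 + 4*j) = (j - 5)*(j + 1)*(j + 4)*(j)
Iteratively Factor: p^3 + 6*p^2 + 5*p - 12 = (p - 1)*(p^2 + 7*p + 12) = (p - 1)*(p + 3)*(p + 4)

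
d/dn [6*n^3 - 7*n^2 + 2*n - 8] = 18*n^2 - 14*n + 2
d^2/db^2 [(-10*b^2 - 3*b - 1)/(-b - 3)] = 164/(b^3 + 9*b^2 + 27*b + 27)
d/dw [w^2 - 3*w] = 2*w - 3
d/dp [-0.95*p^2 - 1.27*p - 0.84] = -1.9*p - 1.27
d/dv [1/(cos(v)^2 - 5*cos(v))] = (2*cos(v) - 5)*sin(v)/((cos(v) - 5)^2*cos(v)^2)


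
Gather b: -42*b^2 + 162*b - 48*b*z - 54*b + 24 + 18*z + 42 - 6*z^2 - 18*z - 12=-42*b^2 + b*(108 - 48*z) - 6*z^2 + 54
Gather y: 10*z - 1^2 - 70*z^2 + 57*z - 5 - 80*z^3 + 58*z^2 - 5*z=-80*z^3 - 12*z^2 + 62*z - 6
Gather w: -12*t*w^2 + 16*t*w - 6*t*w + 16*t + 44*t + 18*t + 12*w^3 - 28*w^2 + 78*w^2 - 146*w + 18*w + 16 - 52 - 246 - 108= 78*t + 12*w^3 + w^2*(50 - 12*t) + w*(10*t - 128) - 390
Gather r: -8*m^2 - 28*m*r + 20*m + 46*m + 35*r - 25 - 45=-8*m^2 + 66*m + r*(35 - 28*m) - 70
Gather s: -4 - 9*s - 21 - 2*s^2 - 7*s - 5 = -2*s^2 - 16*s - 30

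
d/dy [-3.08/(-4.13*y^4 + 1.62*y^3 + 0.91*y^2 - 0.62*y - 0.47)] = (-50.8816*y^3 + 14.9688*y^2 + 5.6056*y - 1.9096)/(4.13*y^4 - 1.62*y^3 - 0.91*y^2 + 0.62*y + 0.47)^2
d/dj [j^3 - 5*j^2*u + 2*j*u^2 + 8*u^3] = 3*j^2 - 10*j*u + 2*u^2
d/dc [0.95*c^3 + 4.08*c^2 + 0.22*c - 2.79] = 2.85*c^2 + 8.16*c + 0.22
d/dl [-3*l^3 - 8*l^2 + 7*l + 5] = -9*l^2 - 16*l + 7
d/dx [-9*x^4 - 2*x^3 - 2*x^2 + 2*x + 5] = -36*x^3 - 6*x^2 - 4*x + 2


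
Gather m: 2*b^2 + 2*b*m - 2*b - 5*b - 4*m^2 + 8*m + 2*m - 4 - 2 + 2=2*b^2 - 7*b - 4*m^2 + m*(2*b + 10) - 4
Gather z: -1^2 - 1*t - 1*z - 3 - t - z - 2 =-2*t - 2*z - 6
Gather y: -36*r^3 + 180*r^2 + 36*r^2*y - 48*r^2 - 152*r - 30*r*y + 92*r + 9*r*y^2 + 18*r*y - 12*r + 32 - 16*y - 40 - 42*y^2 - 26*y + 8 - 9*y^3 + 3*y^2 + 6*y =-36*r^3 + 132*r^2 - 72*r - 9*y^3 + y^2*(9*r - 39) + y*(36*r^2 - 12*r - 36)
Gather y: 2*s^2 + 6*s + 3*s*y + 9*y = 2*s^2 + 6*s + y*(3*s + 9)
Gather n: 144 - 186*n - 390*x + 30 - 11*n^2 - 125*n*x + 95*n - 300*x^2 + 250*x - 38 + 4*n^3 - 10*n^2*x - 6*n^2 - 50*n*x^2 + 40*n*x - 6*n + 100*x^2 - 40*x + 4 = 4*n^3 + n^2*(-10*x - 17) + n*(-50*x^2 - 85*x - 97) - 200*x^2 - 180*x + 140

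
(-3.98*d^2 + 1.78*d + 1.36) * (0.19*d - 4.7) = -0.7562*d^3 + 19.0442*d^2 - 8.1076*d - 6.392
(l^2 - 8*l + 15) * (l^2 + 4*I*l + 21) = l^4 - 8*l^3 + 4*I*l^3 + 36*l^2 - 32*I*l^2 - 168*l + 60*I*l + 315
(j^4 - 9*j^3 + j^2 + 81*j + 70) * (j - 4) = j^5 - 13*j^4 + 37*j^3 + 77*j^2 - 254*j - 280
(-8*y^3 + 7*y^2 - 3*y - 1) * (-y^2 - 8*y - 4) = 8*y^5 + 57*y^4 - 21*y^3 - 3*y^2 + 20*y + 4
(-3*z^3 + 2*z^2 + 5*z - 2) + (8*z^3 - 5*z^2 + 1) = 5*z^3 - 3*z^2 + 5*z - 1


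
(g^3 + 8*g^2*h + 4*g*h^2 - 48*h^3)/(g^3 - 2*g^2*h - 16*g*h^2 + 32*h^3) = (g + 6*h)/(g - 4*h)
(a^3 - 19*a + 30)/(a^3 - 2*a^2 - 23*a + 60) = (a - 2)/(a - 4)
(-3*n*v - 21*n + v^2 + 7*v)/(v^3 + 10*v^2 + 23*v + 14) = (-3*n + v)/(v^2 + 3*v + 2)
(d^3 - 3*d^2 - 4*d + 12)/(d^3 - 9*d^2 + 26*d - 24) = (d + 2)/(d - 4)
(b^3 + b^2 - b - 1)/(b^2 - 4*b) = (b^3 + b^2 - b - 1)/(b*(b - 4))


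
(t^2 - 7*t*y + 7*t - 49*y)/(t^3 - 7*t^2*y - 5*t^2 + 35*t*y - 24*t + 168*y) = (t + 7)/(t^2 - 5*t - 24)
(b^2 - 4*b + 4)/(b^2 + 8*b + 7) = (b^2 - 4*b + 4)/(b^2 + 8*b + 7)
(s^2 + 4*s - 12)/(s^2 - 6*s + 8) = (s + 6)/(s - 4)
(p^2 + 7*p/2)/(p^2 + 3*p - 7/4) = 2*p/(2*p - 1)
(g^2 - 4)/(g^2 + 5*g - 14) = (g + 2)/(g + 7)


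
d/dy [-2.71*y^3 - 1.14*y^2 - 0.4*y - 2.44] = -8.13*y^2 - 2.28*y - 0.4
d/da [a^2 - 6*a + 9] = 2*a - 6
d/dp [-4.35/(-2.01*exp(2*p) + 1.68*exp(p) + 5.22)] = (7.308 - 17.487*exp(p))*exp(p)/(-2.01*exp(2*p) + 1.68*exp(p) + 5.22)^2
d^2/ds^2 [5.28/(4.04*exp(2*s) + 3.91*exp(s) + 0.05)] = (5.28*(8.08*exp(s) + 3.91)*(16.16*exp(s) + 7.82)*exp(s) - (85.3248*exp(s) + 20.6448)*(4.04*exp(2*s) + 3.91*exp(s) + 0.05))*exp(s)/(4.04*exp(2*s) + 3.91*exp(s) + 0.05)^3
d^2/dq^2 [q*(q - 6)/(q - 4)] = -16/(q^3 - 12*q^2 + 48*q - 64)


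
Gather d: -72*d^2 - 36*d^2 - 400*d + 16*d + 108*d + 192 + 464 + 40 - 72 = -108*d^2 - 276*d + 624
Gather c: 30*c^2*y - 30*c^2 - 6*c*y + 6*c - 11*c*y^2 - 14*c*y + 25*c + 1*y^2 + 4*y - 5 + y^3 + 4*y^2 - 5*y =c^2*(30*y - 30) + c*(-11*y^2 - 20*y + 31) + y^3 + 5*y^2 - y - 5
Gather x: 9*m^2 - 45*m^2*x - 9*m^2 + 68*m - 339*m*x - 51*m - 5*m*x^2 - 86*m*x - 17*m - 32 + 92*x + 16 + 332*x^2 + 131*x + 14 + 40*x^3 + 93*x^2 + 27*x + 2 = 40*x^3 + x^2*(425 - 5*m) + x*(-45*m^2 - 425*m + 250)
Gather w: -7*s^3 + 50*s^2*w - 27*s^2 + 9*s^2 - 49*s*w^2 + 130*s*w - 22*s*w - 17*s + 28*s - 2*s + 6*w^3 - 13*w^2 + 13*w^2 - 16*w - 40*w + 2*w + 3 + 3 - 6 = -7*s^3 - 18*s^2 - 49*s*w^2 + 9*s + 6*w^3 + w*(50*s^2 + 108*s - 54)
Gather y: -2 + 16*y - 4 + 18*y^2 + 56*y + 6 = 18*y^2 + 72*y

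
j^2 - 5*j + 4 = (j - 4)*(j - 1)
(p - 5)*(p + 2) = p^2 - 3*p - 10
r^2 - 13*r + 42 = (r - 7)*(r - 6)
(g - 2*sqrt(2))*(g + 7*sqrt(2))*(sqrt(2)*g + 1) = sqrt(2)*g^3 + 11*g^2 - 23*sqrt(2)*g - 28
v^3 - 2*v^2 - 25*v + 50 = (v - 5)*(v - 2)*(v + 5)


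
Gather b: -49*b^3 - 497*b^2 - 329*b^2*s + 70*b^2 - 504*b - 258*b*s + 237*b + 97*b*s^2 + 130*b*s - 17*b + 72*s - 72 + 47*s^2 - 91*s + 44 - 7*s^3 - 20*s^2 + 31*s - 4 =-49*b^3 + b^2*(-329*s - 427) + b*(97*s^2 - 128*s - 284) - 7*s^3 + 27*s^2 + 12*s - 32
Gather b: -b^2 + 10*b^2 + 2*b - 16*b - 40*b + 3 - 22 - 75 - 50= 9*b^2 - 54*b - 144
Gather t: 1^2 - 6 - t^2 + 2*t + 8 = -t^2 + 2*t + 3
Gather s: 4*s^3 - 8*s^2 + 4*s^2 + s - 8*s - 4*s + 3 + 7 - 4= 4*s^3 - 4*s^2 - 11*s + 6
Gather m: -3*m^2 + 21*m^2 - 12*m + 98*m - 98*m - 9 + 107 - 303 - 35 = 18*m^2 - 12*m - 240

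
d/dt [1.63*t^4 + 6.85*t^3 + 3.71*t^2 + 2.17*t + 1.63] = 6.52*t^3 + 20.55*t^2 + 7.42*t + 2.17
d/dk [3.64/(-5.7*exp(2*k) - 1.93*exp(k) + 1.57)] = (41.496*exp(k) + 7.0252)*exp(k)/(5.7*exp(2*k) + 1.93*exp(k) - 1.57)^2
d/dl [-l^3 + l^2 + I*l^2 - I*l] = -3*l^2 + 2*l*(1 + I) - I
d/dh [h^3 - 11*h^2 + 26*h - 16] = 3*h^2 - 22*h + 26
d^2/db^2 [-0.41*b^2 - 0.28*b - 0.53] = -0.820000000000000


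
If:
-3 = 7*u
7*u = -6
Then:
No Solution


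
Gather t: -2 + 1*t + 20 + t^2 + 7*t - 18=t^2 + 8*t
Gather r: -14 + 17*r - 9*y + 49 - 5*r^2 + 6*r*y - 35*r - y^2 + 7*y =-5*r^2 + r*(6*y - 18) - y^2 - 2*y + 35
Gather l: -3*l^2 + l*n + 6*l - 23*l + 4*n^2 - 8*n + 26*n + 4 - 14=-3*l^2 + l*(n - 17) + 4*n^2 + 18*n - 10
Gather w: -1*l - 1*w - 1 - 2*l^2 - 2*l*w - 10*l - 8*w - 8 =-2*l^2 - 11*l + w*(-2*l - 9) - 9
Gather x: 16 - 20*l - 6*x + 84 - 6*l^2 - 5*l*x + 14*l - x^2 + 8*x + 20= -6*l^2 - 6*l - x^2 + x*(2 - 5*l) + 120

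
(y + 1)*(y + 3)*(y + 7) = y^3 + 11*y^2 + 31*y + 21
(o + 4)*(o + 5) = o^2 + 9*o + 20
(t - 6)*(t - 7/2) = t^2 - 19*t/2 + 21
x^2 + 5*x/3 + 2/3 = (x + 2/3)*(x + 1)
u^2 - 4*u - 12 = (u - 6)*(u + 2)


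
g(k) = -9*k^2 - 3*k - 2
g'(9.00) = -165.00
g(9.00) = -758.00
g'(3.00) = -57.00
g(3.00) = -92.00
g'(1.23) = -25.14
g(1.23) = -19.31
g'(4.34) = -81.12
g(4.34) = -184.54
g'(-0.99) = 14.82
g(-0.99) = -7.85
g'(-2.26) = 37.68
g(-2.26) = -41.19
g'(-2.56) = 43.08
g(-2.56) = -53.30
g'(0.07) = -4.26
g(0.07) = -2.25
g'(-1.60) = 25.80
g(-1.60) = -20.24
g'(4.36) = -81.48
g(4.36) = -186.17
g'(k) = -18*k - 3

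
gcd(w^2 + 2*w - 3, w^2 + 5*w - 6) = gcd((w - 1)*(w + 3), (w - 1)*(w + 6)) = w - 1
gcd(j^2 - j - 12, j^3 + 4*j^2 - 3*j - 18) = j + 3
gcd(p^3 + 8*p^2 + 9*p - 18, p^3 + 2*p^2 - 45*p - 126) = p^2 + 9*p + 18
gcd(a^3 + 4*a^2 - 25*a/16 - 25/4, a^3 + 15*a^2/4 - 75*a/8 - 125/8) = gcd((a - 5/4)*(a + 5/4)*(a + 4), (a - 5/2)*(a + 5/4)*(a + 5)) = a + 5/4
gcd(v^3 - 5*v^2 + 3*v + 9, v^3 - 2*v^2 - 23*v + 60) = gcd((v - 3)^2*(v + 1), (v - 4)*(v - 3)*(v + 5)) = v - 3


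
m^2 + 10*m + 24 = (m + 4)*(m + 6)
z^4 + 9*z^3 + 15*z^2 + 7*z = z*(z + 1)^2*(z + 7)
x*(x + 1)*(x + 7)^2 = x^4 + 15*x^3 + 63*x^2 + 49*x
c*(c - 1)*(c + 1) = c^3 - c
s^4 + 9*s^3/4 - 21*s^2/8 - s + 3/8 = (s - 1)*(s - 1/4)*(s + 1/2)*(s + 3)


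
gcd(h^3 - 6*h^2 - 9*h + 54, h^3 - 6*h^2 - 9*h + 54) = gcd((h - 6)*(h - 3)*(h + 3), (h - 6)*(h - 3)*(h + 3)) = h^3 - 6*h^2 - 9*h + 54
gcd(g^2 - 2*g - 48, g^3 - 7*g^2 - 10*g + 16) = g - 8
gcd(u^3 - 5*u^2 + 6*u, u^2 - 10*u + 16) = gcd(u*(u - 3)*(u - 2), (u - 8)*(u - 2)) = u - 2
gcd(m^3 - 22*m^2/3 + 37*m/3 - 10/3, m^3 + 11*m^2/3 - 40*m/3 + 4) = m^2 - 7*m/3 + 2/3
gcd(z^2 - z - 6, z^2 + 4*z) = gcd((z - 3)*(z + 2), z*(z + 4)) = 1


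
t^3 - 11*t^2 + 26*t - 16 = (t - 8)*(t - 2)*(t - 1)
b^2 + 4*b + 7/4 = (b + 1/2)*(b + 7/2)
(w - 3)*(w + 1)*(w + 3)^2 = w^4 + 4*w^3 - 6*w^2 - 36*w - 27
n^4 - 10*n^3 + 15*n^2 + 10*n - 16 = (n - 8)*(n - 2)*(n - 1)*(n + 1)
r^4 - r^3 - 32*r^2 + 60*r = r*(r - 5)*(r - 2)*(r + 6)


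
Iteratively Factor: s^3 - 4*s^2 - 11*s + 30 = (s + 3)*(s^2 - 7*s + 10) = (s - 5)*(s + 3)*(s - 2)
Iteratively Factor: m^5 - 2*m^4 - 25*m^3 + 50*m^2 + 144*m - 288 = (m - 4)*(m^4 + 2*m^3 - 17*m^2 - 18*m + 72) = (m - 4)*(m + 3)*(m^3 - m^2 - 14*m + 24) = (m - 4)*(m - 3)*(m + 3)*(m^2 + 2*m - 8) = (m - 4)*(m - 3)*(m + 3)*(m + 4)*(m - 2)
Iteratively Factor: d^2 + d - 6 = (d + 3)*(d - 2)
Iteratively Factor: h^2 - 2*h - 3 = (h + 1)*(h - 3)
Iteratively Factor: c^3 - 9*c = (c)*(c^2 - 9) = c*(c + 3)*(c - 3)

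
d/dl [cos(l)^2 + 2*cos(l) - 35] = -2*(cos(l) + 1)*sin(l)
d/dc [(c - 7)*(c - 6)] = 2*c - 13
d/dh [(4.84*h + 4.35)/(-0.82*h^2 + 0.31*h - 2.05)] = (3.9688*h^2 + 7.134*h - 11.2705)/(0.6724*h^4 - 0.5084*h^3 + 3.4581*h^2 - 1.271*h + 4.2025)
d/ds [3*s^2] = 6*s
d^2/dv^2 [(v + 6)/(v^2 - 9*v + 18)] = 2*(3*(1 - v)*(v^2 - 9*v + 18) + (v + 6)*(2*v - 9)^2)/(v^2 - 9*v + 18)^3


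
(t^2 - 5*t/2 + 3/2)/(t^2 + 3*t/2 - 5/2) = (2*t - 3)/(2*t + 5)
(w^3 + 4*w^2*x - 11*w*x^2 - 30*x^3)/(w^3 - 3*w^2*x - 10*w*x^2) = (-w^2 - 2*w*x + 15*x^2)/(w*(-w + 5*x))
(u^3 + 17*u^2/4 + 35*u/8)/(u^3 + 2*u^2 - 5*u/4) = (4*u + 7)/(2*(2*u - 1))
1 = 1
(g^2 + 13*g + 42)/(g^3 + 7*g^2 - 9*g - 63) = (g + 6)/(g^2 - 9)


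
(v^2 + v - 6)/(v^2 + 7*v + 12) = (v - 2)/(v + 4)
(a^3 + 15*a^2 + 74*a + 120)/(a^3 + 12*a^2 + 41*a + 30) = (a + 4)/(a + 1)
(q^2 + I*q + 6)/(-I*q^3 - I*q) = (I*q^2 - q + 6*I)/(q^3 + q)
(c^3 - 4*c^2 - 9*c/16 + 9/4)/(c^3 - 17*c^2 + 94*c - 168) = (c^2 - 9/16)/(c^2 - 13*c + 42)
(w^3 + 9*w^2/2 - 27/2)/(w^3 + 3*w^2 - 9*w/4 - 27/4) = 2*(w + 3)/(2*w + 3)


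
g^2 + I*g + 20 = (g - 4*I)*(g + 5*I)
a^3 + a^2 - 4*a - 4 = (a - 2)*(a + 1)*(a + 2)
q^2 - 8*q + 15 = (q - 5)*(q - 3)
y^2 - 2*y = y*(y - 2)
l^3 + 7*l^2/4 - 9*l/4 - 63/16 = (l - 3/2)*(l + 3/2)*(l + 7/4)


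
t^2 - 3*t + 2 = (t - 2)*(t - 1)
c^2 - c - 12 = (c - 4)*(c + 3)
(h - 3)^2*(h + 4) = h^3 - 2*h^2 - 15*h + 36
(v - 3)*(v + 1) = v^2 - 2*v - 3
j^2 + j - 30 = (j - 5)*(j + 6)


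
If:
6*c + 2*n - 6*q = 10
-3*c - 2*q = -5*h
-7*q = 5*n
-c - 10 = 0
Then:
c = -10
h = -101/11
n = 245/22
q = -175/22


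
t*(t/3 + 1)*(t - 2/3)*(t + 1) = t^4/3 + 10*t^3/9 + t^2/9 - 2*t/3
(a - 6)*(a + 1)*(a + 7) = a^3 + 2*a^2 - 41*a - 42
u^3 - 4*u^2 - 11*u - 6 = (u - 6)*(u + 1)^2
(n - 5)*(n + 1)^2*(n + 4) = n^4 + n^3 - 21*n^2 - 41*n - 20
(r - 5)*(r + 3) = r^2 - 2*r - 15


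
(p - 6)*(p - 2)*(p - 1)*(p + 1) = p^4 - 8*p^3 + 11*p^2 + 8*p - 12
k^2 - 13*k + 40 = (k - 8)*(k - 5)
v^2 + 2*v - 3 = (v - 1)*(v + 3)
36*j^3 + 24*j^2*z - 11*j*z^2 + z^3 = (-6*j + z)^2*(j + z)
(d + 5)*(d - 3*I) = d^2 + 5*d - 3*I*d - 15*I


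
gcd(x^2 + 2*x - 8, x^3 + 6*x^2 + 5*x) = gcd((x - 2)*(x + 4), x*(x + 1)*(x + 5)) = 1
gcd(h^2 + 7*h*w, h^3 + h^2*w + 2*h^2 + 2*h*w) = h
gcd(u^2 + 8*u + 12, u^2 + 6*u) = u + 6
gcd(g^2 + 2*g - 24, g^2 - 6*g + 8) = g - 4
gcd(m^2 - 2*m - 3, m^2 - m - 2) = m + 1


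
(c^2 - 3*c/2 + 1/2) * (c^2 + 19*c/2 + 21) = c^4 + 8*c^3 + 29*c^2/4 - 107*c/4 + 21/2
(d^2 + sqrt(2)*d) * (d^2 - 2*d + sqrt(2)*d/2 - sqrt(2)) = d^4 - 2*d^3 + 3*sqrt(2)*d^3/2 - 3*sqrt(2)*d^2 + d^2 - 2*d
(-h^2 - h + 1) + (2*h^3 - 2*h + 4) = 2*h^3 - h^2 - 3*h + 5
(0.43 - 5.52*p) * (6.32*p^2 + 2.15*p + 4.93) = -34.8864*p^3 - 9.1504*p^2 - 26.2891*p + 2.1199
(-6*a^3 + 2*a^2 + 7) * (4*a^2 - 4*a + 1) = -24*a^5 + 32*a^4 - 14*a^3 + 30*a^2 - 28*a + 7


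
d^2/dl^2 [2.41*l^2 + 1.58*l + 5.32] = 4.82000000000000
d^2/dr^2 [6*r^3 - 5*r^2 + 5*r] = 36*r - 10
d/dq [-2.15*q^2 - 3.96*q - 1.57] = -4.3*q - 3.96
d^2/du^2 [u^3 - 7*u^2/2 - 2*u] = 6*u - 7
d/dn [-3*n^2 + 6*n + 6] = 6 - 6*n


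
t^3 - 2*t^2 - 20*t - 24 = (t - 6)*(t + 2)^2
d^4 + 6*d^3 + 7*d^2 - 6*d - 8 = (d - 1)*(d + 1)*(d + 2)*(d + 4)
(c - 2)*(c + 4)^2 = c^3 + 6*c^2 - 32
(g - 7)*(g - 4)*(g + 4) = g^3 - 7*g^2 - 16*g + 112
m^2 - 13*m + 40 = (m - 8)*(m - 5)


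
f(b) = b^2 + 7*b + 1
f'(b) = 2*b + 7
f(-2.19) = -9.53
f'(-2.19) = 2.62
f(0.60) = 5.56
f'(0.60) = 8.20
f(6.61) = 90.96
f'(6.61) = 20.22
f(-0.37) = -1.45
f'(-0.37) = 6.26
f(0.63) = 5.81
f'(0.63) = 8.26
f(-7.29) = 3.11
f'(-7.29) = -7.58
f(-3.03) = -11.03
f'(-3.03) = 0.94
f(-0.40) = -1.64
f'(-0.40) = 6.20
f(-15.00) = 121.00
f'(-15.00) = -23.00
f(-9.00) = 19.00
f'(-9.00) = -11.00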